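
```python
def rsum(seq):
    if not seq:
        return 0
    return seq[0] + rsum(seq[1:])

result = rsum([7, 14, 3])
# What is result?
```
Call trace:
rsum(seq=[7, 14, 3])
  rsum(seq=[14, 3])
    rsum(seq=[3])
      rsum(seq=[])
      -> return 0
    -> return 3
  -> return 17
-> return 24

Final answer: 24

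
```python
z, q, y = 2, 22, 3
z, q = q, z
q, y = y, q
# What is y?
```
Trace:
  z=2, q=22, y=3
  z=22, q=2, y=3
  z=22, q=3, y=2

Final answer: 2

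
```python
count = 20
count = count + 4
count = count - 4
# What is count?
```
Trace:
  count=20
  count=24
  count=20

Final answer: 20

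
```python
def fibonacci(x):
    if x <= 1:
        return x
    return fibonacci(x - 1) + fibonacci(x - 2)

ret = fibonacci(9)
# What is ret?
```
Call trace (a repeated sub-call is expanded the first time; later identical calls just restate its return value):
fibonacci(x=9)
  fibonacci(x=8)
    fibonacci(x=7)
      fibonacci(x=6)
        fibonacci(x=5)
          fibonacci(x=4)
            fibonacci(x=3)
              fibonacci(x=2)
                fibonacci(x=1)
                -> return 1
                fibonacci(x=0)
                -> return 0
              -> return 1
              fibonacci(x=1)
              -> return 1
            -> return 2
            fibonacci(x=2) -> return 1  (same call as traced above)
          -> return 3
          fibonacci(x=3) -> return 2  (same call as traced above)
        -> return 5
        fibonacci(x=4) -> return 3  (same call as traced above)
      -> return 8
      fibonacci(x=5) -> return 5  (same call as traced above)
    -> return 13
    fibonacci(x=6) -> return 8  (same call as traced above)
  -> return 21
  fibonacci(x=7) -> return 13  (same call as traced above)
-> return 34

Final answer: 34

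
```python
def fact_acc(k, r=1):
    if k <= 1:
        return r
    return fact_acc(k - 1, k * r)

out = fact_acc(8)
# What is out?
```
Call trace:
fact_acc(k=8, r=1)
  fact_acc(k=7, r=8)
    fact_acc(k=6, r=56)
      fact_acc(k=5, r=336)
        fact_acc(k=4, r=1680)
          fact_acc(k=3, r=6720)
            fact_acc(k=2, r=20160)
              fact_acc(k=1, r=40320)
              -> return 40320
            -> return 40320
          -> return 40320
        -> return 40320
      -> return 40320
    -> return 40320
  -> return 40320
-> return 40320

Final answer: 40320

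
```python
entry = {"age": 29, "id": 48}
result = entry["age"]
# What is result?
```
Trace:
  entry={'age': 29, 'id': 48}
  entry={'age': 29, 'id': 48}, result=29

Final answer: 29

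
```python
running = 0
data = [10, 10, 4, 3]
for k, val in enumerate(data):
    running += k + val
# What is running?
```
Trace:
  running=0
  running=10, k=0, val=10
  running=21, k=1, val=10
  running=27, k=2, val=4
  running=33, k=3, val=3

Final answer: 33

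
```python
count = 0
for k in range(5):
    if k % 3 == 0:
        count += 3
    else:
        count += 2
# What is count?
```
Trace:
  count=0
  count=3, k=0
  count=5, k=1
  count=7, k=2
  count=10, k=3
  count=12, k=4

Final answer: 12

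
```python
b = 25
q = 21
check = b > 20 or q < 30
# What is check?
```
Trace:
  b=25
  b=25, q=21
  b=25, q=21, check=True

Final answer: True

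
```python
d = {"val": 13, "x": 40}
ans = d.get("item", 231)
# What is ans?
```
Trace:
  d={'val': 13, 'x': 40}
  d={'val': 13, 'x': 40}, ans=231

Final answer: 231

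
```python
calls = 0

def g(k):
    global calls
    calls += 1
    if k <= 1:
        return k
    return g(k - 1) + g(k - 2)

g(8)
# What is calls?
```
Call trace (a repeated sub-call is expanded the first time; later identical calls just restate its return value):
g(k=8)
  g(k=7)
    g(k=6)
      g(k=5)
        g(k=4)
          g(k=3)
            g(k=2)
              g(k=1)
              -> return 1
              g(k=0)
              -> return 0
            -> return 1
            g(k=1)
            -> return 1
          -> return 2
          g(k=2) -> return 1  (same call as traced above)
        -> return 3
        g(k=3) -> return 2  (same call as traced above)
      -> return 5
      g(k=4) -> return 3  (same call as traced above)
    -> return 8
    g(k=5) -> return 5  (same call as traced above)
  -> return 13
  g(k=6) -> return 8  (same call as traced above)
-> return 21

calls is incremented once per call, so count the calls in each subtree. Let C(k) = number of calls made by g(k).
C(0) = C(1) = 1 (base case, no recursion); C(k) = 1 + C(k - 1) + C(k - 2) otherwise.
C(2) = 1 + C(1) + C(0) = 1 + 1 + 1 = 3
C(3) = 1 + C(2) + C(1) = 1 + 3 + 1 = 5
C(4) = 1 + C(3) + C(2) = 1 + 5 + 3 = 9
C(5) = 1 + C(4) + C(3) = 1 + 9 + 5 = 15
C(6) = 1 + C(5) + C(4) = 1 + 15 + 9 = 25
C(7) = 1 + C(6) + C(5) = 1 + 25 + 15 = 41
C(8) = 1 + C(7) + C(6) = 1 + 41 + 25 = 67
calls = C(8) = 67

Final answer: 67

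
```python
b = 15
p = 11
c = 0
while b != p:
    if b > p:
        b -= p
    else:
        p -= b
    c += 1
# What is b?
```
Trace:
  b=15
  b=15, p=11
  b=15, p=11, c=0
  b=4, p=11, c=1
  b=4, p=7, c=2
  b=4, p=3, c=3
  b=1, p=3, c=4
  b=1, p=2, c=5
  b=1, p=1, c=6

Final answer: 1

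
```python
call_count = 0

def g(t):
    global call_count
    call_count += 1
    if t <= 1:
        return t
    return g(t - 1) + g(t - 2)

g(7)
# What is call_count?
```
Call trace (a repeated sub-call is expanded the first time; later identical calls just restate its return value):
g(t=7)
  g(t=6)
    g(t=5)
      g(t=4)
        g(t=3)
          g(t=2)
            g(t=1)
            -> return 1
            g(t=0)
            -> return 0
          -> return 1
          g(t=1)
          -> return 1
        -> return 2
        g(t=2) -> return 1  (same call as traced above)
      -> return 3
      g(t=3) -> return 2  (same call as traced above)
    -> return 5
    g(t=4) -> return 3  (same call as traced above)
  -> return 8
  g(t=5) -> return 5  (same call as traced above)
-> return 13

call_count is incremented once per call, so count the calls in each subtree. Let C(t) = number of calls made by g(t).
C(0) = C(1) = 1 (base case, no recursion); C(t) = 1 + C(t - 1) + C(t - 2) otherwise.
C(2) = 1 + C(1) + C(0) = 1 + 1 + 1 = 3
C(3) = 1 + C(2) + C(1) = 1 + 3 + 1 = 5
C(4) = 1 + C(3) + C(2) = 1 + 5 + 3 = 9
C(5) = 1 + C(4) + C(3) = 1 + 9 + 5 = 15
C(6) = 1 + C(5) + C(4) = 1 + 15 + 9 = 25
C(7) = 1 + C(6) + C(5) = 1 + 25 + 15 = 41
call_count = C(7) = 41

Final answer: 41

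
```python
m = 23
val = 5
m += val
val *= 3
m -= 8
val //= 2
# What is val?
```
Trace:
  m=23
  m=23, val=5
  m=28, val=5
  m=28, val=15
  m=20, val=15
  m=20, val=7

Final answer: 7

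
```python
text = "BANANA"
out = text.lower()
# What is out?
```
Trace:
  text='BANANA'
  text='BANANA', out='banana'

Final answer: 'banana'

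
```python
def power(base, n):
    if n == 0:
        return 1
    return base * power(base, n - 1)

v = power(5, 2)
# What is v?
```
Call trace:
power(base=5, n=2)
  power(base=5, n=1)
    power(base=5, n=0)
    -> return 1
  -> return 5
-> return 25

Final answer: 25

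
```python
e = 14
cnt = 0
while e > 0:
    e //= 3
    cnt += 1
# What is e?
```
Trace:
  e=14
  e=14, cnt=0
  e=4, cnt=1
  e=1, cnt=2
  e=0, cnt=3

Final answer: 0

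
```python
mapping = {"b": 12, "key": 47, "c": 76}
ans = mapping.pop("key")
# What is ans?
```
Trace:
  mapping={'b': 12, 'key': 47, 'c': 76}
  mapping={'b': 12, 'c': 76}, ans=47

Final answer: 47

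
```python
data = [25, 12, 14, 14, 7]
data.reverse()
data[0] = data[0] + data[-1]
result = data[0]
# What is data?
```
Trace:
  data=[25, 12, 14, 14, 7]
  data=[7, 14, 14, 12, 25]
  data=[32, 14, 14, 12, 25]
  data=[32, 14, 14, 12, 25], result=32

Final answer: [32, 14, 14, 12, 25]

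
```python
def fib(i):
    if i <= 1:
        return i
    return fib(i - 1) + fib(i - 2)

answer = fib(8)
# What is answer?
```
Call trace (a repeated sub-call is expanded the first time; later identical calls just restate its return value):
fib(i=8)
  fib(i=7)
    fib(i=6)
      fib(i=5)
        fib(i=4)
          fib(i=3)
            fib(i=2)
              fib(i=1)
              -> return 1
              fib(i=0)
              -> return 0
            -> return 1
            fib(i=1)
            -> return 1
          -> return 2
          fib(i=2) -> return 1  (same call as traced above)
        -> return 3
        fib(i=3) -> return 2  (same call as traced above)
      -> return 5
      fib(i=4) -> return 3  (same call as traced above)
    -> return 8
    fib(i=5) -> return 5  (same call as traced above)
  -> return 13
  fib(i=6) -> return 8  (same call as traced above)
-> return 21

Final answer: 21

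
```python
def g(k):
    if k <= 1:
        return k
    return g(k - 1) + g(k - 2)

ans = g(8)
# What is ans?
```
Call trace (a repeated sub-call is expanded the first time; later identical calls just restate its return value):
g(k=8)
  g(k=7)
    g(k=6)
      g(k=5)
        g(k=4)
          g(k=3)
            g(k=2)
              g(k=1)
              -> return 1
              g(k=0)
              -> return 0
            -> return 1
            g(k=1)
            -> return 1
          -> return 2
          g(k=2) -> return 1  (same call as traced above)
        -> return 3
        g(k=3) -> return 2  (same call as traced above)
      -> return 5
      g(k=4) -> return 3  (same call as traced above)
    -> return 8
    g(k=5) -> return 5  (same call as traced above)
  -> return 13
  g(k=6) -> return 8  (same call as traced above)
-> return 21

Final answer: 21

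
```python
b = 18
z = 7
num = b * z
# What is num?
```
Trace:
  b=18
  b=18, z=7
  b=18, z=7, num=126

Final answer: 126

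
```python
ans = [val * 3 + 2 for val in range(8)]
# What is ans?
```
Trace:
  val=0
  val=1
  val=2
  val=3
  val=4
  val=5
  val=6
  val=7
  ans=[2, 5, 8, 11, 14, 17, 20, 23]

Final answer: [2, 5, 8, 11, 14, 17, 20, 23]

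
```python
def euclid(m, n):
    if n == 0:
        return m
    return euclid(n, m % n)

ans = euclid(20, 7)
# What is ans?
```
Call trace:
euclid(m=20, n=7)
  euclid(m=7, n=6)
    euclid(m=6, n=1)
      euclid(m=1, n=0)
      -> return 1
    -> return 1
  -> return 1
-> return 1

Final answer: 1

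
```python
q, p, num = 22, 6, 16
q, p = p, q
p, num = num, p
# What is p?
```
Trace:
  q=22, p=6, num=16
  q=6, p=22, num=16
  q=6, p=16, num=22

Final answer: 16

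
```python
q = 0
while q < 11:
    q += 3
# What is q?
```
Trace:
  q=0
  q=3
  q=6
  q=9
  q=12

Final answer: 12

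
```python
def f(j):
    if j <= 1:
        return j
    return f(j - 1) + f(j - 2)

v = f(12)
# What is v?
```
Call trace (a repeated sub-call is expanded the first time; later identical calls just restate its return value):
f(j=12)
  f(j=11)
    f(j=10)
      f(j=9)
        f(j=8)
          f(j=7)
            f(j=6)
              f(j=5)
                f(j=4)
                  f(j=3)
                    f(j=2)
                      f(j=1)
                      -> return 1
                      f(j=0)
                      -> return 0
                    -> return 1
                    f(j=1)
                    -> return 1
                  -> return 2
                  f(j=2) -> return 1  (same call as traced above)
                -> return 3
                f(j=3) -> return 2  (same call as traced above)
              -> return 5
              f(j=4) -> return 3  (same call as traced above)
            -> return 8
            f(j=5) -> return 5  (same call as traced above)
          -> return 13
          f(j=6) -> return 8  (same call as traced above)
        -> return 21
        f(j=7) -> return 13  (same call as traced above)
      -> return 34
      f(j=8) -> return 21  (same call as traced above)
    -> return 55
    f(j=9) -> return 34  (same call as traced above)
  -> return 89
  f(j=10) -> return 55  (same call as traced above)
-> return 144

Final answer: 144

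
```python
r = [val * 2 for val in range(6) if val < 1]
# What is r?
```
Trace:
  val=0
  val=1
  val=2
  val=3
  val=4
  val=5
  r=[0]

Final answer: [0]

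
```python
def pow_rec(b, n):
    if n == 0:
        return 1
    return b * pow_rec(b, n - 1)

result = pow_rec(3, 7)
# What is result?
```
Call trace:
pow_rec(b=3, n=7)
  pow_rec(b=3, n=6)
    pow_rec(b=3, n=5)
      pow_rec(b=3, n=4)
        pow_rec(b=3, n=3)
          pow_rec(b=3, n=2)
            pow_rec(b=3, n=1)
              pow_rec(b=3, n=0)
              -> return 1
            -> return 3
          -> return 9
        -> return 27
      -> return 81
    -> return 243
  -> return 729
-> return 2187

Final answer: 2187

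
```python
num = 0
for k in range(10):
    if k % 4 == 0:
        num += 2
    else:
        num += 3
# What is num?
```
Trace:
  num=0
  num=2, k=0
  num=5, k=1
  num=8, k=2
  num=11, k=3
  num=13, k=4
  num=16, k=5
  num=19, k=6
  num=22, k=7
  num=24, k=8
  num=27, k=9

Final answer: 27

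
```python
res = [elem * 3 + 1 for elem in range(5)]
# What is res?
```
Trace:
  elem=0
  elem=1
  elem=2
  elem=3
  elem=4
  res=[1, 4, 7, 10, 13]

Final answer: [1, 4, 7, 10, 13]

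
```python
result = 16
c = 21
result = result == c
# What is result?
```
Trace:
  result=16
  result=16, c=21
  result=False, c=21

Final answer: False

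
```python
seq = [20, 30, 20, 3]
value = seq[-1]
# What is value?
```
Trace:
  seq=[20, 30, 20, 3]
  seq=[20, 30, 20, 3], value=3

Final answer: 3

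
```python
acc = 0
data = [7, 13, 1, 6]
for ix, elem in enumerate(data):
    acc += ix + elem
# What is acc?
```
Trace:
  acc=0
  acc=7, ix=0, elem=7
  acc=21, ix=1, elem=13
  acc=24, ix=2, elem=1
  acc=33, ix=3, elem=6

Final answer: 33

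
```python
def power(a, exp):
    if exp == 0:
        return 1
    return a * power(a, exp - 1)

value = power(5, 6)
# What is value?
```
Call trace:
power(a=5, exp=6)
  power(a=5, exp=5)
    power(a=5, exp=4)
      power(a=5, exp=3)
        power(a=5, exp=2)
          power(a=5, exp=1)
            power(a=5, exp=0)
            -> return 1
          -> return 5
        -> return 25
      -> return 125
    -> return 625
  -> return 3125
-> return 15625

Final answer: 15625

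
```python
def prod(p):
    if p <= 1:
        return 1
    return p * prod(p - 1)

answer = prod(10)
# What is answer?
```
Call trace:
prod(p=10)
  prod(p=9)
    prod(p=8)
      prod(p=7)
        prod(p=6)
          prod(p=5)
            prod(p=4)
              prod(p=3)
                prod(p=2)
                  prod(p=1)
                  -> return 1
                -> return 2
              -> return 6
            -> return 24
          -> return 120
        -> return 720
      -> return 5040
    -> return 40320
  -> return 362880
-> return 3628800

Final answer: 3628800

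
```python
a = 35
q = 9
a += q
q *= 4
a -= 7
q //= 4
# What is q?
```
Trace:
  a=35
  a=35, q=9
  a=44, q=9
  a=44, q=36
  a=37, q=36
  a=37, q=9

Final answer: 9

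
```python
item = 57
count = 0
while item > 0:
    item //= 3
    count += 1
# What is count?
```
Trace:
  item=57
  item=57, count=0
  item=19, count=1
  item=6, count=2
  item=2, count=3
  item=0, count=4

Final answer: 4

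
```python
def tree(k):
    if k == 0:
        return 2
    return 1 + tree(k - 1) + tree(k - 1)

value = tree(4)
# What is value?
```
Call trace (a repeated sub-call is expanded the first time; later identical calls just restate its return value):
tree(k=4)
  tree(k=3)
    tree(k=2)
      tree(k=1)
        tree(k=0)
        -> return 2
        tree(k=0)
        -> return 2
      -> return 5
      tree(k=1) -> return 5  (same call as traced above)
    -> return 11
    tree(k=2) -> return 11  (same call as traced above)
  -> return 23
  tree(k=3) -> return 23  (same call as traced above)
-> return 47

Final answer: 47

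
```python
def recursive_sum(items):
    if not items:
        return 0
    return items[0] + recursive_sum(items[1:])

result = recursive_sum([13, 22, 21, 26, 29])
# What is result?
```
Call trace:
recursive_sum(items=[13, 22, 21, 26, 29])
  recursive_sum(items=[22, 21, 26, 29])
    recursive_sum(items=[21, 26, 29])
      recursive_sum(items=[26, 29])
        recursive_sum(items=[29])
          recursive_sum(items=[])
          -> return 0
        -> return 29
      -> return 55
    -> return 76
  -> return 98
-> return 111

Final answer: 111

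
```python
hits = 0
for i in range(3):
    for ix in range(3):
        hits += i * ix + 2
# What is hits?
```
Trace:
  hits=0
  hits=2, i=0, ix=0
  hits=4, i=0, ix=1
  hits=6, i=0, ix=2
  hits=8, i=1, ix=0
  hits=11, i=1, ix=1
  hits=15, i=1, ix=2
  hits=17, i=2, ix=0
  hits=21, i=2, ix=1
  hits=27, i=2, ix=2

Final answer: 27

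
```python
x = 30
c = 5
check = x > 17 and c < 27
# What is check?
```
Trace:
  x=30
  x=30, c=5
  x=30, c=5, check=True

Final answer: True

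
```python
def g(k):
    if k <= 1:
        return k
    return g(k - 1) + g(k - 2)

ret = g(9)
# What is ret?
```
Call trace (a repeated sub-call is expanded the first time; later identical calls just restate its return value):
g(k=9)
  g(k=8)
    g(k=7)
      g(k=6)
        g(k=5)
          g(k=4)
            g(k=3)
              g(k=2)
                g(k=1)
                -> return 1
                g(k=0)
                -> return 0
              -> return 1
              g(k=1)
              -> return 1
            -> return 2
            g(k=2) -> return 1  (same call as traced above)
          -> return 3
          g(k=3) -> return 2  (same call as traced above)
        -> return 5
        g(k=4) -> return 3  (same call as traced above)
      -> return 8
      g(k=5) -> return 5  (same call as traced above)
    -> return 13
    g(k=6) -> return 8  (same call as traced above)
  -> return 21
  g(k=7) -> return 13  (same call as traced above)
-> return 34

Final answer: 34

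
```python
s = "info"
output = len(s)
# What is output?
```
Trace:
  s='info'
  s='info', output=4

Final answer: 4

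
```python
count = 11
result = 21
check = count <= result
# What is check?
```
Trace:
  count=11
  count=11, result=21
  count=11, result=21, check=True

Final answer: True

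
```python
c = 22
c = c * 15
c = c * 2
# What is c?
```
Trace:
  c=22
  c=330
  c=660

Final answer: 660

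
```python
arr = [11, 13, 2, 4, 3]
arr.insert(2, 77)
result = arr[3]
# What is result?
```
Trace:
  arr=[11, 13, 2, 4, 3]
  arr=[11, 13, 77, 2, 4, 3]
  arr=[11, 13, 77, 2, 4, 3], result=2

Final answer: 2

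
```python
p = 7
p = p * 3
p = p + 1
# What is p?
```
Trace:
  p=7
  p=21
  p=22

Final answer: 22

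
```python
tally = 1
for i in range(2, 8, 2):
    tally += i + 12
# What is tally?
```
Trace:
  tally=1
  tally=15, i=2
  tally=31, i=4
  tally=49, i=6

Final answer: 49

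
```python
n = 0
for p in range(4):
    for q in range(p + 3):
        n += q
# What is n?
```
Trace:
  n=0
  n=0, p=0, q=0
  n=1, p=0, q=1
  n=3, p=0, q=2
  n=3, p=1, q=0
  n=4, p=1, q=1
  n=6, p=1, q=2
  n=9, p=1, q=3
  n=9, p=2, q=0
  n=10, p=2, q=1
  n=12, p=2, q=2
  n=15, p=2, q=3
  n=19, p=2, q=4
  n=19, p=3, q=0
  n=20, p=3, q=1
  n=22, p=3, q=2
  n=25, p=3, q=3
  n=29, p=3, q=4
  n=34, p=3, q=5

Final answer: 34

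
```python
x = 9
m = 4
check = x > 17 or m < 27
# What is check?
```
Trace:
  x=9
  x=9, m=4
  x=9, m=4, check=True

Final answer: True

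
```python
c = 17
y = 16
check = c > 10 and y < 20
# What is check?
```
Trace:
  c=17
  c=17, y=16
  c=17, y=16, check=True

Final answer: True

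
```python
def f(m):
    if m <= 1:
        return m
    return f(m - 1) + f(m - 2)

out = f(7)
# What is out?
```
Call trace (a repeated sub-call is expanded the first time; later identical calls just restate its return value):
f(m=7)
  f(m=6)
    f(m=5)
      f(m=4)
        f(m=3)
          f(m=2)
            f(m=1)
            -> return 1
            f(m=0)
            -> return 0
          -> return 1
          f(m=1)
          -> return 1
        -> return 2
        f(m=2) -> return 1  (same call as traced above)
      -> return 3
      f(m=3) -> return 2  (same call as traced above)
    -> return 5
    f(m=4) -> return 3  (same call as traced above)
  -> return 8
  f(m=5) -> return 5  (same call as traced above)
-> return 13

Final answer: 13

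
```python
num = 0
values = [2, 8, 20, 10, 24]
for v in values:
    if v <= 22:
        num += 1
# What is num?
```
Trace:
  num=0
  num=1, v=2
  num=2, v=8
  num=3, v=20
  num=4, v=10
  num=4, v=24

Final answer: 4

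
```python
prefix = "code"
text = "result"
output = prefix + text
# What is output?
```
Trace:
  prefix='code'
  prefix='code', text='result'
  prefix='code', text='result', output='coderesult'

Final answer: 'coderesult'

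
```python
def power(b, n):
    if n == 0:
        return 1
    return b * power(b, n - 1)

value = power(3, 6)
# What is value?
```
Call trace:
power(b=3, n=6)
  power(b=3, n=5)
    power(b=3, n=4)
      power(b=3, n=3)
        power(b=3, n=2)
          power(b=3, n=1)
            power(b=3, n=0)
            -> return 1
          -> return 3
        -> return 9
      -> return 27
    -> return 81
  -> return 243
-> return 729

Final answer: 729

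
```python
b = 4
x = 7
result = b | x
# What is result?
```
Trace:
  b=4
  b=4, x=7
  b=4, x=7, result=7

Final answer: 7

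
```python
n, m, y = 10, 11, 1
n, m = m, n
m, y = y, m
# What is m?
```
Trace:
  n=10, m=11, y=1
  n=11, m=10, y=1
  n=11, m=1, y=10

Final answer: 1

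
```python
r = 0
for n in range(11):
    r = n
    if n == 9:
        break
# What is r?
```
Trace:
  r=0
  r=0, n=0
  r=1, n=1
  r=2, n=2
  r=3, n=3
  r=4, n=4
  r=5, n=5
  r=6, n=6
  r=7, n=7
  r=8, n=8
  r=9, n=9

Final answer: 9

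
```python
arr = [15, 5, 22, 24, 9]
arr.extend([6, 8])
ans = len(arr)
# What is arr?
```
Trace:
  arr=[15, 5, 22, 24, 9]
  arr=[15, 5, 22, 24, 9, 6, 8]
  arr=[15, 5, 22, 24, 9, 6, 8], ans=7

Final answer: [15, 5, 22, 24, 9, 6, 8]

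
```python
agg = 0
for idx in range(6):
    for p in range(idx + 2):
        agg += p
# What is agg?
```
Trace:
  agg=0
  agg=0, idx=0, p=0
  agg=1, idx=0, p=1
  agg=1, idx=1, p=0
  agg=2, idx=1, p=1
  agg=4, idx=1, p=2
  agg=4, idx=2, p=0
  agg=5, idx=2, p=1
  agg=7, idx=2, p=2
  agg=10, idx=2, p=3
  agg=10, idx=3, p=0
  agg=11, idx=3, p=1
  agg=13, idx=3, p=2
  agg=16, idx=3, p=3
  agg=20, idx=3, p=4
  agg=20, idx=4, p=0
  agg=21, idx=4, p=1
  agg=23, idx=4, p=2
  agg=26, idx=4, p=3
  agg=30, idx=4, p=4
  agg=35, idx=4, p=5
  agg=35, idx=5, p=0
  agg=36, idx=5, p=1
  agg=38, idx=5, p=2
  agg=41, idx=5, p=3
  agg=45, idx=5, p=4
  agg=50, idx=5, p=5
  agg=56, idx=5, p=6

Final answer: 56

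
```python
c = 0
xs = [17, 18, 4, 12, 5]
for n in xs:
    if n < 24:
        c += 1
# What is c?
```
Trace:
  c=0
  c=1, n=17
  c=2, n=18
  c=3, n=4
  c=4, n=12
  c=5, n=5

Final answer: 5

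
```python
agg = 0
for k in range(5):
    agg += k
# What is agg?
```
Trace:
  agg=0
  agg=0, k=0
  agg=1, k=1
  agg=3, k=2
  agg=6, k=3
  agg=10, k=4

Final answer: 10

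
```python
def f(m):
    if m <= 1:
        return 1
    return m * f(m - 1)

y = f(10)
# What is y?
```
Call trace:
f(m=10)
  f(m=9)
    f(m=8)
      f(m=7)
        f(m=6)
          f(m=5)
            f(m=4)
              f(m=3)
                f(m=2)
                  f(m=1)
                  -> return 1
                -> return 2
              -> return 6
            -> return 24
          -> return 120
        -> return 720
      -> return 5040
    -> return 40320
  -> return 362880
-> return 3628800

Final answer: 3628800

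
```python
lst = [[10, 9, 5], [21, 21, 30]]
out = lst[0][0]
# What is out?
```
Trace:
  lst=[[10, 9, 5], [21, 21, 30]]
  lst=[[10, 9, 5], [21, 21, 30]], out=10

Final answer: 10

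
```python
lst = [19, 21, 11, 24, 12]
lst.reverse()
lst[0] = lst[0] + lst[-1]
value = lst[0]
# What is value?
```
Trace:
  lst=[19, 21, 11, 24, 12]
  lst=[12, 24, 11, 21, 19]
  lst=[31, 24, 11, 21, 19]
  lst=[31, 24, 11, 21, 19], value=31

Final answer: 31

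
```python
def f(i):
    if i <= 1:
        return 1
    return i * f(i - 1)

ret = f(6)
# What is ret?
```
Call trace:
f(i=6)
  f(i=5)
    f(i=4)
      f(i=3)
        f(i=2)
          f(i=1)
          -> return 1
        -> return 2
      -> return 6
    -> return 24
  -> return 120
-> return 720

Final answer: 720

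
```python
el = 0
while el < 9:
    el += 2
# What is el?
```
Trace:
  el=0
  el=2
  el=4
  el=6
  el=8
  el=10

Final answer: 10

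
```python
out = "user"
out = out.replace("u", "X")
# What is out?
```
Trace:
  out='user'
  out='Xser'

Final answer: 'Xser'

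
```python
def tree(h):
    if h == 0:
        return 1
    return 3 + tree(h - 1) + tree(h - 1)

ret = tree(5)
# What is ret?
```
Call trace (a repeated sub-call is expanded the first time; later identical calls just restate its return value):
tree(h=5)
  tree(h=4)
    tree(h=3)
      tree(h=2)
        tree(h=1)
          tree(h=0)
          -> return 1
          tree(h=0)
          -> return 1
        -> return 5
        tree(h=1) -> return 5  (same call as traced above)
      -> return 13
      tree(h=2) -> return 13  (same call as traced above)
    -> return 29
    tree(h=3) -> return 29  (same call as traced above)
  -> return 61
  tree(h=4) -> return 61  (same call as traced above)
-> return 125

Final answer: 125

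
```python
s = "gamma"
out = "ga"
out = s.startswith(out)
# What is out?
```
Trace:
  s='gamma'
  s='gamma', out='ga'
  s='gamma', out=True

Final answer: True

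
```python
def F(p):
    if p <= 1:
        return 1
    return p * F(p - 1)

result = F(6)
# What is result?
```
Call trace:
F(p=6)
  F(p=5)
    F(p=4)
      F(p=3)
        F(p=2)
          F(p=1)
          -> return 1
        -> return 2
      -> return 6
    -> return 24
  -> return 120
-> return 720

Final answer: 720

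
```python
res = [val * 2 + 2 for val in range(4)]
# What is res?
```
Trace:
  val=0
  val=1
  val=2
  val=3
  res=[2, 4, 6, 8]

Final answer: [2, 4, 6, 8]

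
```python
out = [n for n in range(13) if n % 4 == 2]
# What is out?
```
Trace:
  n=0
  n=1
  n=2
  n=3
  n=4
  n=5
  n=6
  n=7
  n=8
  n=9
  n=10
  n=11
  n=12
  out=[2, 6, 10]

Final answer: [2, 6, 10]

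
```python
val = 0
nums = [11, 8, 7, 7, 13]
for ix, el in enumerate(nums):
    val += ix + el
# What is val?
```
Trace:
  val=0
  val=11, ix=0, el=11
  val=20, ix=1, el=8
  val=29, ix=2, el=7
  val=39, ix=3, el=7
  val=56, ix=4, el=13

Final answer: 56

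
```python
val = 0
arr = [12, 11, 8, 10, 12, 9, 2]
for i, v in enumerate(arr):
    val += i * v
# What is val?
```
Trace:
  val=0
  val=0, i=0, v=12
  val=11, i=1, v=11
  val=27, i=2, v=8
  val=57, i=3, v=10
  val=105, i=4, v=12
  val=150, i=5, v=9
  val=162, i=6, v=2

Final answer: 162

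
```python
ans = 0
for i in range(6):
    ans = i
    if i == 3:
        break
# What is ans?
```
Trace:
  ans=0
  ans=0, i=0
  ans=1, i=1
  ans=2, i=2
  ans=3, i=3

Final answer: 3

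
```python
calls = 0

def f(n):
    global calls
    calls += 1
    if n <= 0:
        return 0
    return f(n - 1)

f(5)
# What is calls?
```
Call trace:
f(n=5)
  f(n=4)
    f(n=3)
      f(n=2)
        f(n=1)
          f(n=0)
          -> return 0
        -> return 0
      -> return 0
    -> return 0
  -> return 0
-> return 0

calls is incremented once per call. f is entered once for each n = 5, 4, 3, 2, 1, 0 (the n <= 0 call returns without recursing), i.e. 5 + 1 calls.
calls = 6

Final answer: 6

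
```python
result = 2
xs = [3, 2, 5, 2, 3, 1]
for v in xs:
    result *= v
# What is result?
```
Trace:
  result=2
  result=6, v=3
  result=12, v=2
  result=60, v=5
  result=120, v=2
  result=360, v=3
  result=360, v=1

Final answer: 360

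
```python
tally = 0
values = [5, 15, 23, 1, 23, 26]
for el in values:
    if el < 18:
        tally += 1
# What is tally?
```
Trace:
  tally=0
  tally=1, el=5
  tally=2, el=15
  tally=2, el=23
  tally=3, el=1
  tally=3, el=23
  tally=3, el=26

Final answer: 3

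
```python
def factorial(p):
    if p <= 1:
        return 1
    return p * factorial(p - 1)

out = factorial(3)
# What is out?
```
Call trace:
factorial(p=3)
  factorial(p=2)
    factorial(p=1)
    -> return 1
  -> return 2
-> return 6

Final answer: 6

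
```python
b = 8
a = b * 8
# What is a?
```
Trace:
  b=8
  b=8, a=64

Final answer: 64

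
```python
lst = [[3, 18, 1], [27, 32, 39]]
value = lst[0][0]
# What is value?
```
Trace:
  lst=[[3, 18, 1], [27, 32, 39]]
  lst=[[3, 18, 1], [27, 32, 39]], value=3

Final answer: 3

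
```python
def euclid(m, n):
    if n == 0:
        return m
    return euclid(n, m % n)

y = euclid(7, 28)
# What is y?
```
Call trace:
euclid(m=7, n=28)
  euclid(m=28, n=7)
    euclid(m=7, n=0)
    -> return 7
  -> return 7
-> return 7

Final answer: 7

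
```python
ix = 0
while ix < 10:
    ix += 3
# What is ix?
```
Trace:
  ix=0
  ix=3
  ix=6
  ix=9
  ix=12

Final answer: 12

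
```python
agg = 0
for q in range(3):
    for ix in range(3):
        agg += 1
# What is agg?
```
Trace:
  agg=0
  agg=1, q=0, ix=0
  agg=2, q=0, ix=1
  agg=3, q=0, ix=2
  agg=4, q=1, ix=0
  agg=5, q=1, ix=1
  agg=6, q=1, ix=2
  agg=7, q=2, ix=0
  agg=8, q=2, ix=1
  agg=9, q=2, ix=2

Final answer: 9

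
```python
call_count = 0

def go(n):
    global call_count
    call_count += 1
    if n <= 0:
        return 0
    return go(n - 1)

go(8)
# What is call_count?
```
Call trace:
go(n=8)
  go(n=7)
    go(n=6)
      go(n=5)
        go(n=4)
          go(n=3)
            go(n=2)
              go(n=1)
                go(n=0)
                -> return 0
              -> return 0
            -> return 0
          -> return 0
        -> return 0
      -> return 0
    -> return 0
  -> return 0
-> return 0

call_count is incremented once per call. go is entered once for each n = 8, 7, 6, 5, 4, 3, 2, 1, 0 (the n <= 0 call returns without recursing), i.e. 8 + 1 calls.
call_count = 9

Final answer: 9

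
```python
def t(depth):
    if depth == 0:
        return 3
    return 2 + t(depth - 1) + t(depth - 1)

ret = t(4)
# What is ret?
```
Call trace (a repeated sub-call is expanded the first time; later identical calls just restate its return value):
t(depth=4)
  t(depth=3)
    t(depth=2)
      t(depth=1)
        t(depth=0)
        -> return 3
        t(depth=0)
        -> return 3
      -> return 8
      t(depth=1) -> return 8  (same call as traced above)
    -> return 18
    t(depth=2) -> return 18  (same call as traced above)
  -> return 38
  t(depth=3) -> return 38  (same call as traced above)
-> return 78

Final answer: 78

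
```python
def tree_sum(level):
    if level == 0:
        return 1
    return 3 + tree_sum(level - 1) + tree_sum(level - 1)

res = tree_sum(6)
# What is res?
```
Call trace (a repeated sub-call is expanded the first time; later identical calls just restate its return value):
tree_sum(level=6)
  tree_sum(level=5)
    tree_sum(level=4)
      tree_sum(level=3)
        tree_sum(level=2)
          tree_sum(level=1)
            tree_sum(level=0)
            -> return 1
            tree_sum(level=0)
            -> return 1
          -> return 5
          tree_sum(level=1) -> return 5  (same call as traced above)
        -> return 13
        tree_sum(level=2) -> return 13  (same call as traced above)
      -> return 29
      tree_sum(level=3) -> return 29  (same call as traced above)
    -> return 61
    tree_sum(level=4) -> return 61  (same call as traced above)
  -> return 125
  tree_sum(level=5) -> return 125  (same call as traced above)
-> return 253

Final answer: 253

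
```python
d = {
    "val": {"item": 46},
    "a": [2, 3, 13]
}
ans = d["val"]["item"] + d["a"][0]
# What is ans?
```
Trace:
  d={'val': {'item': 46}, 'a': [2, 3, 13]}
  d={'val': {'item': 46}, 'a': [2, 3, 13]}, ans=48

Final answer: 48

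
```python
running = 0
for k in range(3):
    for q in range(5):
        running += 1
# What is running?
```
Trace:
  running=0
  running=1, k=0, q=0
  running=2, k=0, q=1
  running=3, k=0, q=2
  running=4, k=0, q=3
  running=5, k=0, q=4
  running=6, k=1, q=0
  running=7, k=1, q=1
  running=8, k=1, q=2
  running=9, k=1, q=3
  running=10, k=1, q=4
  running=11, k=2, q=0
  running=12, k=2, q=1
  running=13, k=2, q=2
  running=14, k=2, q=3
  running=15, k=2, q=4

Final answer: 15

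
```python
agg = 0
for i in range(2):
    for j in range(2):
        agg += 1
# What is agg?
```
Trace:
  agg=0
  agg=1, i=0, j=0
  agg=2, i=0, j=1
  agg=3, i=1, j=0
  agg=4, i=1, j=1

Final answer: 4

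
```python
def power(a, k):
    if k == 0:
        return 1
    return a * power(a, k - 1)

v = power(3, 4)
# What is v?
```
Call trace:
power(a=3, k=4)
  power(a=3, k=3)
    power(a=3, k=2)
      power(a=3, k=1)
        power(a=3, k=0)
        -> return 1
      -> return 3
    -> return 9
  -> return 27
-> return 81

Final answer: 81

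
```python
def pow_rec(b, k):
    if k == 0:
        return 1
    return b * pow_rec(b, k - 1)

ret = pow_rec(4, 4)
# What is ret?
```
Call trace:
pow_rec(b=4, k=4)
  pow_rec(b=4, k=3)
    pow_rec(b=4, k=2)
      pow_rec(b=4, k=1)
        pow_rec(b=4, k=0)
        -> return 1
      -> return 4
    -> return 16
  -> return 64
-> return 256

Final answer: 256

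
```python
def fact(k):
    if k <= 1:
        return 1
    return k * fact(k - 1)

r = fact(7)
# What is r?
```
Call trace:
fact(k=7)
  fact(k=6)
    fact(k=5)
      fact(k=4)
        fact(k=3)
          fact(k=2)
            fact(k=1)
            -> return 1
          -> return 2
        -> return 6
      -> return 24
    -> return 120
  -> return 720
-> return 5040

Final answer: 5040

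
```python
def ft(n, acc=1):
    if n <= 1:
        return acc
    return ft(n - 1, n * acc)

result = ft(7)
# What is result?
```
Call trace:
ft(n=7, acc=1)
  ft(n=6, acc=7)
    ft(n=5, acc=42)
      ft(n=4, acc=210)
        ft(n=3, acc=840)
          ft(n=2, acc=2520)
            ft(n=1, acc=5040)
            -> return 5040
          -> return 5040
        -> return 5040
      -> return 5040
    -> return 5040
  -> return 5040
-> return 5040

Final answer: 5040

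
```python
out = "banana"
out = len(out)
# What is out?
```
Trace:
  out='banana'
  out=6

Final answer: 6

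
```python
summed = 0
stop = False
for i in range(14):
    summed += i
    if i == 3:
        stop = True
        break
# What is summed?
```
Trace:
  summed=0
  summed=0, stop=False
  summed=0, stop=False, i=0
  summed=1, stop=False, i=1
  summed=3, stop=False, i=2
  summed=6, stop=True, i=3

Final answer: 6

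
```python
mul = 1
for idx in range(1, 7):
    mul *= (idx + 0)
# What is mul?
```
Trace:
  mul=1
  mul=1, idx=1
  mul=2, idx=2
  mul=6, idx=3
  mul=24, idx=4
  mul=120, idx=5
  mul=720, idx=6

Final answer: 720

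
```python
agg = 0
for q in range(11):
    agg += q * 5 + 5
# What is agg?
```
Trace:
  agg=0
  agg=5, q=0
  agg=15, q=1
  agg=30, q=2
  agg=50, q=3
  agg=75, q=4
  agg=105, q=5
  agg=140, q=6
  agg=180, q=7
  agg=225, q=8
  agg=275, q=9
  agg=330, q=10

Final answer: 330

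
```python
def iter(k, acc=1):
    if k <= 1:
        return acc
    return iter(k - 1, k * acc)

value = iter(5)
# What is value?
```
Call trace:
iter(k=5, acc=1)
  iter(k=4, acc=5)
    iter(k=3, acc=20)
      iter(k=2, acc=60)
        iter(k=1, acc=120)
        -> return 120
      -> return 120
    -> return 120
  -> return 120
-> return 120

Final answer: 120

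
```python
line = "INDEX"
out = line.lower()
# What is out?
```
Trace:
  line='INDEX'
  line='INDEX', out='index'

Final answer: 'index'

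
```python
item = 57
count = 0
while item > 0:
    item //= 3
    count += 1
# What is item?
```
Trace:
  item=57
  item=57, count=0
  item=19, count=1
  item=6, count=2
  item=2, count=3
  item=0, count=4

Final answer: 0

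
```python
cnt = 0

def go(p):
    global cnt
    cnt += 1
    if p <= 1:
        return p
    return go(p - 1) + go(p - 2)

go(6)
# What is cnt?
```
Call trace (a repeated sub-call is expanded the first time; later identical calls just restate its return value):
go(p=6)
  go(p=5)
    go(p=4)
      go(p=3)
        go(p=2)
          go(p=1)
          -> return 1
          go(p=0)
          -> return 0
        -> return 1
        go(p=1)
        -> return 1
      -> return 2
      go(p=2) -> return 1  (same call as traced above)
    -> return 3
    go(p=3) -> return 2  (same call as traced above)
  -> return 5
  go(p=4) -> return 3  (same call as traced above)
-> return 8

cnt is incremented once per call, so count the calls in each subtree. Let C(p) = number of calls made by go(p).
C(0) = C(1) = 1 (base case, no recursion); C(p) = 1 + C(p - 1) + C(p - 2) otherwise.
C(2) = 1 + C(1) + C(0) = 1 + 1 + 1 = 3
C(3) = 1 + C(2) + C(1) = 1 + 3 + 1 = 5
C(4) = 1 + C(3) + C(2) = 1 + 5 + 3 = 9
C(5) = 1 + C(4) + C(3) = 1 + 9 + 5 = 15
C(6) = 1 + C(5) + C(4) = 1 + 15 + 9 = 25
cnt = C(6) = 25

Final answer: 25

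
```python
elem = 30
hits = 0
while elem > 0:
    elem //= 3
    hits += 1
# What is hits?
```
Trace:
  elem=30
  elem=30, hits=0
  elem=10, hits=1
  elem=3, hits=2
  elem=1, hits=3
  elem=0, hits=4

Final answer: 4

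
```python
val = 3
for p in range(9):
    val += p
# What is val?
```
Trace:
  val=3
  val=3, p=0
  val=4, p=1
  val=6, p=2
  val=9, p=3
  val=13, p=4
  val=18, p=5
  val=24, p=6
  val=31, p=7
  val=39, p=8

Final answer: 39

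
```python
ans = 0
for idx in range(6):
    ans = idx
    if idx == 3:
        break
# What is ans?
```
Trace:
  ans=0
  ans=0, idx=0
  ans=1, idx=1
  ans=2, idx=2
  ans=3, idx=3

Final answer: 3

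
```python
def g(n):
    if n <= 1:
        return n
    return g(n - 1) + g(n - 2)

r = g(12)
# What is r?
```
Call trace (a repeated sub-call is expanded the first time; later identical calls just restate its return value):
g(n=12)
  g(n=11)
    g(n=10)
      g(n=9)
        g(n=8)
          g(n=7)
            g(n=6)
              g(n=5)
                g(n=4)
                  g(n=3)
                    g(n=2)
                      g(n=1)
                      -> return 1
                      g(n=0)
                      -> return 0
                    -> return 1
                    g(n=1)
                    -> return 1
                  -> return 2
                  g(n=2) -> return 1  (same call as traced above)
                -> return 3
                g(n=3) -> return 2  (same call as traced above)
              -> return 5
              g(n=4) -> return 3  (same call as traced above)
            -> return 8
            g(n=5) -> return 5  (same call as traced above)
          -> return 13
          g(n=6) -> return 8  (same call as traced above)
        -> return 21
        g(n=7) -> return 13  (same call as traced above)
      -> return 34
      g(n=8) -> return 21  (same call as traced above)
    -> return 55
    g(n=9) -> return 34  (same call as traced above)
  -> return 89
  g(n=10) -> return 55  (same call as traced above)
-> return 144

Final answer: 144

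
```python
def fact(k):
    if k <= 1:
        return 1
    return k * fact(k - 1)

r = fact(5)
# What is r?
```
Call trace:
fact(k=5)
  fact(k=4)
    fact(k=3)
      fact(k=2)
        fact(k=1)
        -> return 1
      -> return 2
    -> return 6
  -> return 24
-> return 120

Final answer: 120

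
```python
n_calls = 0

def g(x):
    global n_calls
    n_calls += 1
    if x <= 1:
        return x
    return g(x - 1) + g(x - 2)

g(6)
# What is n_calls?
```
Call trace (a repeated sub-call is expanded the first time; later identical calls just restate its return value):
g(x=6)
  g(x=5)
    g(x=4)
      g(x=3)
        g(x=2)
          g(x=1)
          -> return 1
          g(x=0)
          -> return 0
        -> return 1
        g(x=1)
        -> return 1
      -> return 2
      g(x=2) -> return 1  (same call as traced above)
    -> return 3
    g(x=3) -> return 2  (same call as traced above)
  -> return 5
  g(x=4) -> return 3  (same call as traced above)
-> return 8

n_calls is incremented once per call, so count the calls in each subtree. Let C(x) = number of calls made by g(x).
C(0) = C(1) = 1 (base case, no recursion); C(x) = 1 + C(x - 1) + C(x - 2) otherwise.
C(2) = 1 + C(1) + C(0) = 1 + 1 + 1 = 3
C(3) = 1 + C(2) + C(1) = 1 + 3 + 1 = 5
C(4) = 1 + C(3) + C(2) = 1 + 5 + 3 = 9
C(5) = 1 + C(4) + C(3) = 1 + 9 + 5 = 15
C(6) = 1 + C(5) + C(4) = 1 + 15 + 9 = 25
n_calls = C(6) = 25

Final answer: 25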